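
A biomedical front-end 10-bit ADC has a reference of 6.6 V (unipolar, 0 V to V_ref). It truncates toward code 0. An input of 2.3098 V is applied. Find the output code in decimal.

code 358

Full-scale span = 6.6 V; LSB = 6.6/2^10 = 6.445 mV.
(V_in − V_low)/LSB = (2.3098 − 0) / 0.00644531 = 358.369.
Floor → code 358.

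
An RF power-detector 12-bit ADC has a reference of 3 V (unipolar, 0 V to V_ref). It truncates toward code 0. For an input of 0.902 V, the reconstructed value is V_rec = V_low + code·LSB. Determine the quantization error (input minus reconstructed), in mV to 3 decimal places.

0.389 mV

One LSB is 3 V / 4096 = 0.732 mV.
(V_in − V_low)/LSB = (0.902 − 0)/0.000732422 = 1231.5307 → code 1231 (floor).
V_rec = 0 + 1231·0.000732422 = 0.90161133 V.
Difference: 0.000388672 V → 0.389 mV.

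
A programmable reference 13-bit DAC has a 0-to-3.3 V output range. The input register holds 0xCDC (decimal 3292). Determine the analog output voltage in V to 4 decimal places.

LSB = 3.3 V / 2^13 = 402.83 µV.
Code 0xCDC = 3292 decimal.
V_out = 0 + 3292 × 0.000402832 V = 1.32612 V.

1.3261 V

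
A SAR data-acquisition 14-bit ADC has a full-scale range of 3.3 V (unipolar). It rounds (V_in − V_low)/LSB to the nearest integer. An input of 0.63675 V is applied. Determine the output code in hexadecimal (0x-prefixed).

With 16384 levels over 3.3 V, one step is 201.42 µV.
(V_in − V_low)/LSB = (0.63675 − 0) / 0.000201416 = 3161.367.
So the output code is 3161.
In hexadecimal (0x-prefixed): 0xC59.

code 0xC59 (decimal 3161)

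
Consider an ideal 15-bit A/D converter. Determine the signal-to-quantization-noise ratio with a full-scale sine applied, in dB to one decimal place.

SNR ≈ 6.02·N + 1.76 dB = 6.02·15 + 1.76 = 92.06 dB.

92.1 dB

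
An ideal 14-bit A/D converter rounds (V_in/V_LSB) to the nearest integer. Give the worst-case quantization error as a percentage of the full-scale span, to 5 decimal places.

0.00305 %

Rounding → worst-case error = ½ LSB = V_FS/2^15, so 100/32768 = 0.00305176 % of full scale.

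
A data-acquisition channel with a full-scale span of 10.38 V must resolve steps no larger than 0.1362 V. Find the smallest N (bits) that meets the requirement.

Number of steps required ≥ 10.38 V / 0.1362 V = 76.21.
Need 2^N ≥ 76.21; 2^6 = 64, 2^7 = 128.
Minimum N = 7.

7 bits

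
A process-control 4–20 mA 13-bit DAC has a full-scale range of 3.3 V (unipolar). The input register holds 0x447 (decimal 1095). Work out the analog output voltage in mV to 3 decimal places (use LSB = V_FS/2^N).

LSB = 3.3 V / 2^13 = 402.83 µV.
Code 0x447 = 1095 decimal.
V_out = 0 + 1095 × 0.000402832 V = 0.441101 V.
= 441.101 mV.

441.101 mV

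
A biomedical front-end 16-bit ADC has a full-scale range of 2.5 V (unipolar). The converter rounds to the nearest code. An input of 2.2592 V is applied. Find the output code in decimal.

Full-scale span = 2.5 V; LSB = 2.5/2^16 = 38.15 µV.
Input sits at 59223.572 steps above V_low.
So the output code is 59224.

code 59224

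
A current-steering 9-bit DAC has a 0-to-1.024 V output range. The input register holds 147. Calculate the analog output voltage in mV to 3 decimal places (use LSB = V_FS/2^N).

LSB = 1.024 V / 2^9 = 2.000 mV.
V_out = 0 + 147 × 0.002 V = 0.294 V.
= 294.000 mV.

294.000 mV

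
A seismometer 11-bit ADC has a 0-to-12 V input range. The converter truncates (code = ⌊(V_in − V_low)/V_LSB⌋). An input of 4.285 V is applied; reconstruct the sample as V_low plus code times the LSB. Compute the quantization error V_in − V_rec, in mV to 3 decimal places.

1.797 mV

LSB = 12/2^11 = 5.859 mV.
(V_in − V_low)/LSB = (4.285 − 0)/0.00585938 = 731.3067 → code 731 (floor).
V_rec = 0 + 731·0.00585938 = 4.2832031 V.
Error = 4.285 − 4.2832031 = 0.00179688 V = 1.797 mV.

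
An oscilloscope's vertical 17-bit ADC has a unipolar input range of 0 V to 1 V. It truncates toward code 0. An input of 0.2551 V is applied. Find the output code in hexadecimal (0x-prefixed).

LSB = 1 V / 131072 = 7.63 µV.
Input sits at 33436.467 steps above V_low.
Floor → code 33436.
In hexadecimal (0x-prefixed): 0x829C.

code 0x829C (decimal 33436)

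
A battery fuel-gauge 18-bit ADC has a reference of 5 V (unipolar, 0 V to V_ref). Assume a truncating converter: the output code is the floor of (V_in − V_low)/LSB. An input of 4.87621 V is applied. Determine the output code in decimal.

LSB = 5 V / 262144 = 19.07 µV.
Input sits at 255653.839 steps above V_low.
Floor → code 255653.

code 255653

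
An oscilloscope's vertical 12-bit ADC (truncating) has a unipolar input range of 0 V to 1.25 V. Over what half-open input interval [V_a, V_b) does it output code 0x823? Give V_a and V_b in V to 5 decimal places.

LSB = 1.25/2^12 = 305.18 µV.
Code 0x823 = 2083 decimal.
V_a = V_low + 2083·LSB = 0.635681 V; V_b = V_low + 2084·LSB = 0.635986 V.

[0.63568 V, 0.63599 V)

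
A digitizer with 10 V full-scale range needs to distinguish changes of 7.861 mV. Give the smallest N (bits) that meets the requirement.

Number of steps required ≥ 10 V / 7.861 mV = 1272.10.
Need 2^N ≥ 1272.10; 2^10 = 1024, 2^11 = 2048.
Minimum N = 11.

11 bits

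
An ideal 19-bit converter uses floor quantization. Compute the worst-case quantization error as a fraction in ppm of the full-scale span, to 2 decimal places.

1.91 ppm

Truncating → worst-case error = 1 LSB = V_FS/2^19, so 1e+06/524288 = 1.90735 ppm of full scale.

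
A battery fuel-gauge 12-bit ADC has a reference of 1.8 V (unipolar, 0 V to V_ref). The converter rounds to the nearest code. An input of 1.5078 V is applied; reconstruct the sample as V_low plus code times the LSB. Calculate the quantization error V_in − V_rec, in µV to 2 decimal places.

One LSB is 1.8 V / 4096 = 439.45 µV.
(1.5078 − 0)/0.000439453 = 3431.0827; round gives code 3431.
Code 3431 maps back to 0 + 3431×0.000439453 V = 1.5077637 V.
Error = 1.5078 − 1.5077637 = 3.63281e-05 V = 36.33 µV.

36.33 µV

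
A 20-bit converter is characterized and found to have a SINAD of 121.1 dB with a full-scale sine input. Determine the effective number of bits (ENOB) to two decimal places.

ENOB = (SINAD − 1.76) / 6.02 = (121.1 − 1.76)/6.02 = 19.824.

19.82 bits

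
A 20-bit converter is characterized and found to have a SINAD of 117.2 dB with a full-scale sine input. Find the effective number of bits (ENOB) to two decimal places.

19.18 bits

ENOB = (SINAD − 1.76) / 6.02 = (117.2 − 1.76)/6.02 = 19.176.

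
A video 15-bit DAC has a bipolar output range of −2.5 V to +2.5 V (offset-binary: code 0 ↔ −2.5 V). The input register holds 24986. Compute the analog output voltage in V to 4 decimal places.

1.3126 V

LSB = 5 V / 2^15 = 152.59 µV.
V_out = (−2.5) + 24986 × 0.000152588 V = 1.31256 V.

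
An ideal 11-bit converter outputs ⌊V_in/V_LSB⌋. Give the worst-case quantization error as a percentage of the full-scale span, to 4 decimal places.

0.0488 %

Truncating → worst-case error = 1 LSB = V_FS/2^11, so 100/2048 = 0.0488281 % of full scale.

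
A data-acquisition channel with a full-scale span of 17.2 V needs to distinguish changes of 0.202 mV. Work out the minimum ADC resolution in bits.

Number of steps required ≥ 17.2 V / 0.202 mV = 85148.51.
Need 2^N ≥ 85148.51; 2^16 = 65536, 2^17 = 131072.
Minimum N = 17.

17 bits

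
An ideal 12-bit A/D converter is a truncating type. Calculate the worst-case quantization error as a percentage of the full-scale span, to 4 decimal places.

Truncating → worst-case error = 1 LSB = V_FS/2^12, so 100/4096 = 0.0244141 % of full scale.

0.0244 %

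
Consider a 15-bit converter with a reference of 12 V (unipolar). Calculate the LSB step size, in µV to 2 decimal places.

366.21 µV

Full-scale span = 12 V.
LSB = 12 / 2^15 = 12 / 32768 = 0.000366211 V = 366.21 µV.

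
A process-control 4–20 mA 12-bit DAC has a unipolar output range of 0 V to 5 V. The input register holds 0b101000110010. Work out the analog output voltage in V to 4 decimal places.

LSB = 5 V / 2^12 = 1.221 mV.
Code 0b101000110010 = 2610 decimal.
V_out = 0 + 2610 × 0.0012207 V = 3.18604 V.

3.1860 V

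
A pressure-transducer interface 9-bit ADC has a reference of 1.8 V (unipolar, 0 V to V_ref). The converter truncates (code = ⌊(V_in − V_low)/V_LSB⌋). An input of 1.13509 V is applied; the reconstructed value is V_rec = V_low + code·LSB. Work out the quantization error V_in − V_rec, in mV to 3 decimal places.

Step size: 1.8 V ÷ 2^9 = 3.516 mV.
(1.13509 − 0)/0.00351563 = 322.8700; ⌊·⌋ gives code 322.
Code 322 maps back to 0 + 322×0.00351563 V = 1.1320313 V.
Difference: 0.00305875 V → 3.059 mV.

3.059 mV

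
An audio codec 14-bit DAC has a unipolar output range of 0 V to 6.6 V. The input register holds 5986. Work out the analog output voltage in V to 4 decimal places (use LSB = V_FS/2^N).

2.4114 V

LSB = 6.6 V / 2^14 = 402.83 µV.
V_out = 0 + 5986 × 0.000402832 V = 2.41135 V.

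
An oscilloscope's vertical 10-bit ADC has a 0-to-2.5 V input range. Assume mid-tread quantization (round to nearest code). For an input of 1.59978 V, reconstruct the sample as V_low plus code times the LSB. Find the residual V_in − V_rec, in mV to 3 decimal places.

Step size: 2.5 V ÷ 2^10 = 2.441 mV.
(V_in − V_low)/LSB = (1.59978 − 0)/0.00244141 = 655.2699 → code 655 (round).
Code 655 maps back to 0 + 655×0.00244141 V = 1.5991211 V.
Error = 1.59978 − 1.5991211 = 0.000658906 V = 0.659 mV.

0.659 mV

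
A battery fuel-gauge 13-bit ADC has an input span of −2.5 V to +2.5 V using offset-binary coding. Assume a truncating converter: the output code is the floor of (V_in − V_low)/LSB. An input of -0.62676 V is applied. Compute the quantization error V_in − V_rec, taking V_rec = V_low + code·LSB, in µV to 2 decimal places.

71.05 µV

One LSB is 5 V / 8192 = 0.610 mV.
Scaled input = 3069.1164 LSBs, so code = 3069.
Reconstructed: -0.62683105 V.
Error = -0.62676 − (−0.62683105) = 7.10547e-05 V = 71.05 µV.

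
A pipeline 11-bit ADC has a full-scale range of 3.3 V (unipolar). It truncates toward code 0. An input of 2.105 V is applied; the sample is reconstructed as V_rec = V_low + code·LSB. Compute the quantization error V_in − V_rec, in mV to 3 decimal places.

0.605 mV

One LSB is 3.3 V / 2048 = 1.611 mV.
(V_in − V_low)/LSB = (2.105 − 0)/0.00161133 = 1306.3758 → code 1306 (floor).
V_rec = 0 + 1306·0.00161133 = 2.1043945 V.
Difference: 0.000605469 V → 0.605 mV.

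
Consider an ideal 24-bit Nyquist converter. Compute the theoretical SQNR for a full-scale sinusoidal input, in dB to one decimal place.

SNR ≈ 6.02·N + 1.76 dB = 6.02·24 + 1.76 = 146.24 dB.

146.2 dB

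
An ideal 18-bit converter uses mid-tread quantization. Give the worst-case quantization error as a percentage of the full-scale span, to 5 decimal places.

0.00019 %

Rounding → worst-case error = ½ LSB = V_FS/2^19, so 100/524288 = 0.000190735 % of full scale.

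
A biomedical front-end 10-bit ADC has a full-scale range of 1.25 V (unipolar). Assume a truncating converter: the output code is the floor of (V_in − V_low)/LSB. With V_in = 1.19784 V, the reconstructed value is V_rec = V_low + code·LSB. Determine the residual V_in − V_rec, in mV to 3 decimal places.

One LSB is 1.25 V / 1024 = 1.221 mV.
(V_in − V_low)/LSB = (1.19784 − 0)/0.0012207 = 981.2705 → code 981 (floor).
V_rec = 0 + 981·0.0012207 = 1.1975098 V.
Difference: 0.000330234 V → 0.330 mV.

0.330 mV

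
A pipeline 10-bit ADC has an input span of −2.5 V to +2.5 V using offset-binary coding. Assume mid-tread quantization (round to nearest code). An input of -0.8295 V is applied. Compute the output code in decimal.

Full-scale span = 5 V; LSB = 5/2^10 = 4.883 mV.
(V_in − V_low)/LSB = (-0.8295 − (−2.5)) / 0.00488281 = 342.118.
round(342.118) = 342.

code 342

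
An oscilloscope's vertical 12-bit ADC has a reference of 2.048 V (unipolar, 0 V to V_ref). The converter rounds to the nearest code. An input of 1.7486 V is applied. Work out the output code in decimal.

With 4096 levels over 2.048 V, one step is 0.500 mV.
Input sits at 3497.200 steps above V_low.
Round → code 3497.

code 3497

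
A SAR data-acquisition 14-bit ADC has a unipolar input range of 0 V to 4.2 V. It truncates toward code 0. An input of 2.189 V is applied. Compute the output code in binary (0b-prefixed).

Full-scale span = 4.2 V; LSB = 4.2/2^14 = 256.35 µV.
Input sits at 8539.185 steps above V_low.
Floor → code 8539.
In binary (0b-prefixed): 0b10000101011011.

code 0b10000101011011 (decimal 8539)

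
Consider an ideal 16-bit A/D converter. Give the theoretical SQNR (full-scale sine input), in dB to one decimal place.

SNR ≈ 6.02·N + 1.76 dB = 6.02·16 + 1.76 = 98.08 dB.

98.1 dB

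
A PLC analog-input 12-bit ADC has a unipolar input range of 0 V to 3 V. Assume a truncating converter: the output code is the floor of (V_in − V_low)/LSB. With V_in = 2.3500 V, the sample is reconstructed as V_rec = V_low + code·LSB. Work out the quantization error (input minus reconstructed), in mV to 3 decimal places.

Step size: 3 V ÷ 2^12 = 0.732 mV.
(2.3500 − 0)/0.000732422 = 3208.5333; ⌊·⌋ gives code 3208.
V_rec = 0 + 3208·0.000732422 = 2.3496094 V.
Error = 2.3500 − 2.3496094 = 0.000390625 V = 0.391 mV.

0.391 mV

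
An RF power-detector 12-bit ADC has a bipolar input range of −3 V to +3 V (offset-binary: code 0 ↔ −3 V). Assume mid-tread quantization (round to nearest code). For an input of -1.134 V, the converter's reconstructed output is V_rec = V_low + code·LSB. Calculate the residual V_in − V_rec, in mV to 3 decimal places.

LSB = 6/2^12 = 1.465 mV.
(-1.134 − (−3))/0.00146484 = 1273.8560; round gives code 1274.
Code 1274 maps back to (−3) + 1274×0.00146484 V = -1.1337891 V.
Difference: -0.000210937 V → -0.211 mV.

-0.211 mV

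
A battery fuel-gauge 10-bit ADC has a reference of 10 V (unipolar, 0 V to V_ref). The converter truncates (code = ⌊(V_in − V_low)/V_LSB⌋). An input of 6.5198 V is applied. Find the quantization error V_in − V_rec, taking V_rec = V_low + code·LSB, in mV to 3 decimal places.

LSB = 10/2^10 = 9.766 mV.
Scaled input = 667.6275 LSBs, so code = 667.
V_rec = 0 + 667·0.00976562 = 6.5136719 V.
V_in − V_rec = 0.00612812 V = 6.128 mV.

6.128 mV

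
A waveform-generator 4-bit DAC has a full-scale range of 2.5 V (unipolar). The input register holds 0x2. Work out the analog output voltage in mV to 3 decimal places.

LSB = 2.5 V / 2^4 = 156.250 mV.
Code 0x2 = 2 decimal.
V_out = 0 + 2 × 0.15625 V = 0.3125 V.
= 312.500 mV.

312.500 mV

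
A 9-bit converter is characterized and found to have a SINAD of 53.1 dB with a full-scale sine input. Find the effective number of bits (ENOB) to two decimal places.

8.53 bits

ENOB = (SINAD − 1.76) / 6.02 = (53.1 − 1.76)/6.02 = 8.528.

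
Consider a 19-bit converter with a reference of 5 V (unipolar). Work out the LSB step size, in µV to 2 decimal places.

9.54 µV

Full-scale span = 5 V.
LSB = 5 / 2^19 = 5 / 524288 = 9.53674e-06 V = 9.54 µV.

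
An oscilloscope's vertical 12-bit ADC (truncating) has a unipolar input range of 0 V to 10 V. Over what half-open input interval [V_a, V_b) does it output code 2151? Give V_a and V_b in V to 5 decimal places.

LSB = 10/2^12 = 2.441 mV.
V_a = V_low + 2151·LSB = 5.25146 V; V_b = V_low + 2152·LSB = 5.25391 V.

[5.25146 V, 5.25391 V)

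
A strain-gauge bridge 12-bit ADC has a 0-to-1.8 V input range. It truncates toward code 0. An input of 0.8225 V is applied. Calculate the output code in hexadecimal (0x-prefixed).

LSB = 1.8 V / 4096 = 439.45 µV.
(V_in − V_low)/LSB = (0.8225 − 0) / 0.000439453 = 1871.644.
Floor → code 1871.
In hexadecimal (0x-prefixed): 0x74F.

code 0x74F (decimal 1871)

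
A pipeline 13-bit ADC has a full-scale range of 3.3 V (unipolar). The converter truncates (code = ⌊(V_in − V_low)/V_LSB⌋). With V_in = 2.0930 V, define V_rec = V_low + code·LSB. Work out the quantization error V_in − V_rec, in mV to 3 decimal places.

Step size: 3.3 V ÷ 2^13 = 402.83 µV.
(2.0930 − 0)/0.000402832 = 5195.7139; ⌊·⌋ gives code 5195.
Code 5195 maps back to 0 + 5195×0.000402832 V = 2.0927124 V.
Error = 2.0930 − 2.0927124 = 0.000287598 V = 0.288 mV.

0.288 mV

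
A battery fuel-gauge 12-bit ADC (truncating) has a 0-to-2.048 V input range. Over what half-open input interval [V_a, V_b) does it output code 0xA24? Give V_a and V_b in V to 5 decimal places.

[1.29800 V, 1.29850 V)

LSB = 2.048/2^12 = 0.500 mV.
Code 0xA24 = 2596 decimal.
V_a = V_low + 2596·LSB = 1.298 V; V_b = V_low + 2597·LSB = 1.2985 V.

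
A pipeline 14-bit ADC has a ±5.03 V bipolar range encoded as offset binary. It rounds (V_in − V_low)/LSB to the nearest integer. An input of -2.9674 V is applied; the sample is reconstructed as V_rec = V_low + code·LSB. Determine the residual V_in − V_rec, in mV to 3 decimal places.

0.128 mV

One LSB is 10.06 V / 16384 = 0.614 mV.
Scaled input = 3359.2086 LSBs, so code = 3359.
V_rec = (−5.03) + 3359·0.000614014 = -2.9675281 V.
Error = -2.9674 − (−2.9675281) = 0.000128076 V = 0.128 mV.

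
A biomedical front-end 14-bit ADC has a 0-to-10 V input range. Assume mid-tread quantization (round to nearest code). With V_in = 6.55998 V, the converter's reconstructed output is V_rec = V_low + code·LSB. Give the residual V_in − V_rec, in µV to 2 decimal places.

One LSB is 10 V / 16384 = 0.610 mV.
Scaled input = 10747.8712 LSBs, so code = 10748.
Code 10748 maps back to 0 + 10748×0.000610352 V = 6.5600586 V.
Difference: -7.85937e-05 V → -78.59 µV.

-78.59 µV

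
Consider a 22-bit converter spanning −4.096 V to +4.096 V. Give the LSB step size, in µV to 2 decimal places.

Full-scale span = 8.192 V.
LSB = 8.192 / 2^22 = 8.192 / 4194304 = 1.95313e-06 V = 1.95 µV.

1.95 µV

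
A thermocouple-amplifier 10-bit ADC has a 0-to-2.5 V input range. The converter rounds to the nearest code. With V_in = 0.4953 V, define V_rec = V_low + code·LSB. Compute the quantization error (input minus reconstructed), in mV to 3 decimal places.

-0.305 mV

LSB = 2.5/2^10 = 2.441 mV.
(0.4953 − 0)/0.00244141 = 202.8749; round gives code 203.
Code 203 maps back to 0 + 203×0.00244141 V = 0.49560547 V.
V_in − V_rec = -0.000305469 V = -0.305 mV.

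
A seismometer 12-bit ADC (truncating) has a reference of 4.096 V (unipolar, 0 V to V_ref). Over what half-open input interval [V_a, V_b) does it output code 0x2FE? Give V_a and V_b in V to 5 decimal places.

[0.76600 V, 0.76700 V)

LSB = 4.096/2^12 = 1.000 mV.
Code 0x2FE = 766 decimal.
V_a = V_low + 766·LSB = 0.766 V; V_b = V_low + 767·LSB = 0.767 V.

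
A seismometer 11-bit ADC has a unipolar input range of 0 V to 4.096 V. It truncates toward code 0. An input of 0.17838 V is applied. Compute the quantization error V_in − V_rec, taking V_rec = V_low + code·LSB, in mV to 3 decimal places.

0.380 mV

Step size: 4.096 V ÷ 2^11 = 2.000 mV.
(V_in − V_low)/LSB = (0.17838 − 0)/0.002 = 89.1900 → code 89 (floor).
V_rec = 0 + 89·0.002 = 0.178 V.
Difference: 0.00038 V → 0.380 mV.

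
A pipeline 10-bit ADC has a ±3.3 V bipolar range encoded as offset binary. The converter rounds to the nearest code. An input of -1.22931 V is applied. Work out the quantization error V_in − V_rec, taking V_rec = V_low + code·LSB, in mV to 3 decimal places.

LSB = 6.6/2^10 = 6.445 mV.
(-1.22931 − (−3.3))/0.00644531 = 321.2707; round gives code 321.
V_rec = (−3.3) + 321·0.00644531 = -1.2310547 V.
V_in − V_rec = 0.00174469 V = 1.745 mV.

1.745 mV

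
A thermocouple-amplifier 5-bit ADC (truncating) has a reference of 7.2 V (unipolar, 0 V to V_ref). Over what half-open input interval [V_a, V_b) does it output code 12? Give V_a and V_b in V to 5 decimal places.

[2.70000 V, 2.92500 V)

LSB = 7.2/2^5 = 225.000 mV.
V_a = V_low + 12·LSB = 2.7 V; V_b = V_low + 13·LSB = 2.925 V.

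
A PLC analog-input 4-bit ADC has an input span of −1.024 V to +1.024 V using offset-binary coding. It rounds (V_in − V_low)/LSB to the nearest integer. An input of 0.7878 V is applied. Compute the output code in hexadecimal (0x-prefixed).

code 0xE (decimal 14)

LSB = 2.048 V / 16 = 128.000 mV.
(V_in − V_low)/LSB = (0.7878 − (−1.024)) / 0.128 = 14.155.
round(14.155) = 14.
In hexadecimal (0x-prefixed): 0xE.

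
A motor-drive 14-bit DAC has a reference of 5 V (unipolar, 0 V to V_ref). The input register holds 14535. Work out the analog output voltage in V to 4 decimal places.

4.4357 V

LSB = 5 V / 2^14 = 305.18 µV.
V_out = 0 + 14535 × 0.000305176 V = 4.43573 V.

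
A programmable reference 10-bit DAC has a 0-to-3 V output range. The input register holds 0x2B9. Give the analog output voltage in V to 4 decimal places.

2.0420 V

LSB = 3 V / 2^10 = 2.930 mV.
Code 0x2B9 = 697 decimal.
V_out = 0 + 697 × 0.00292969 V = 2.04199 V.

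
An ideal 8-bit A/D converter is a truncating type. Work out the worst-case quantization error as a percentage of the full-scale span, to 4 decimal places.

Truncating → worst-case error = 1 LSB = V_FS/2^8, so 100/256 = 0.390625 % of full scale.

0.3906 %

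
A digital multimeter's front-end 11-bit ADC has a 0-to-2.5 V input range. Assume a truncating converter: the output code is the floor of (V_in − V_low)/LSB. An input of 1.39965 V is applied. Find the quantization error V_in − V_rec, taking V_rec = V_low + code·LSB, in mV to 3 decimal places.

One LSB is 2.5 V / 2048 = 1.221 mV.
(1.39965 − 0)/0.0012207 = 1146.5933; ⌊·⌋ gives code 1146.
Code 1146 maps back to 0 + 1146×0.0012207 V = 1.3989258 V.
Difference: 0.000724219 V → 0.724 mV.

0.724 mV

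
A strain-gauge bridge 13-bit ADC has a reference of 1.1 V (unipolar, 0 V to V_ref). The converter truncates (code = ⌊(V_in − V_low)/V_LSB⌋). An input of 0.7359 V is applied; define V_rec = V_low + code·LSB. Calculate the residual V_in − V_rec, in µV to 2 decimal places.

60.16 µV

LSB = 1.1/2^13 = 134.28 µV.
(0.7359 − 0)/0.000134277 = 5480.4480; ⌊·⌋ gives code 5480.
V_rec = 0 + 5480·0.000134277 = 0.73583984 V.
Difference: 6.01563e-05 V → 60.16 µV.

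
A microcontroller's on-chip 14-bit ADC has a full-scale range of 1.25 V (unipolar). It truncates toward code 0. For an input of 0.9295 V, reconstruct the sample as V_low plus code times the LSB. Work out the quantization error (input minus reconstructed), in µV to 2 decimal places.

LSB = 1.25/2^14 = 76.29 µV.
(0.9295 − 0)/7.62939e-05 = 12183.1424; ⌊·⌋ gives code 12183.
V_rec = 0 + 12183·7.62939e-05 = 0.92948914 V.
V_in − V_rec = 1.08643e-05 V = 10.86 µV.

10.86 µV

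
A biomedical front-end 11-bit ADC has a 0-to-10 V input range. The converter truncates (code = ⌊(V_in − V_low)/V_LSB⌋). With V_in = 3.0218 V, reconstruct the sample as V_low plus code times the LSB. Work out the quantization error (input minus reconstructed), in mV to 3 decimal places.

One LSB is 10 V / 2048 = 4.883 mV.
(3.0218 − 0)/0.00488281 = 618.8646; ⌊·⌋ gives code 618.
Reconstructed: 3.0175781 V.
Error = 3.0218 − 3.0175781 = 0.00422187 V = 4.222 mV.

4.222 mV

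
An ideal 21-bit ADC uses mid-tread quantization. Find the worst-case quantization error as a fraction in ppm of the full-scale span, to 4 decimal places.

0.2384 ppm

Rounding → worst-case error = ½ LSB = V_FS/2^22, so 1e+06/4194304 = 0.238419 ppm of full scale.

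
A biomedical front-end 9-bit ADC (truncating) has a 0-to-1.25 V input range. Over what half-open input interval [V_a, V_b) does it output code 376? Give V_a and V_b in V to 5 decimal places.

LSB = 1.25/2^9 = 2.441 mV.
V_a = V_low + 376·LSB = 0.917969 V; V_b = V_low + 377·LSB = 0.92041 V.

[0.91797 V, 0.92041 V)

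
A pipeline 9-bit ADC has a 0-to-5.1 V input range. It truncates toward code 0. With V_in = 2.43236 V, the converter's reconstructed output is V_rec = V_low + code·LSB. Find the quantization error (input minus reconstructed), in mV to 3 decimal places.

1.891 mV

Step size: 5.1 V ÷ 2^9 = 9.961 mV.
Scaled input = 244.1899 LSBs, so code = 244.
V_rec = 0 + 244·0.00996094 = 2.4304688 V.
Difference: 0.00189125 V → 1.891 mV.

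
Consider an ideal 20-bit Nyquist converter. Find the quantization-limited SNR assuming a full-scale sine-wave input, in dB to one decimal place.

122.2 dB

SNR ≈ 6.02·N + 1.76 dB = 6.02·20 + 1.76 = 122.16 dB.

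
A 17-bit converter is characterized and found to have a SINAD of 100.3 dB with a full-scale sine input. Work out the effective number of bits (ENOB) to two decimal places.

ENOB = (SINAD − 1.76) / 6.02 = (100.3 − 1.76)/6.02 = 16.369.

16.37 bits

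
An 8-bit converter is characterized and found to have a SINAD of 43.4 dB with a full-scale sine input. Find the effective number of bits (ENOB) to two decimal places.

ENOB = (SINAD − 1.76) / 6.02 = (43.4 − 1.76)/6.02 = 6.917.

6.92 bits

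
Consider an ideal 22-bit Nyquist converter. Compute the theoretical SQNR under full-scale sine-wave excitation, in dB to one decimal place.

134.2 dB

SNR ≈ 6.02·N + 1.76 dB = 6.02·22 + 1.76 = 134.20 dB.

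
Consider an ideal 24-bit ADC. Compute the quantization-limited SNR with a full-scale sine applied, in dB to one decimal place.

146.2 dB

SNR ≈ 6.02·N + 1.76 dB = 6.02·24 + 1.76 = 146.24 dB.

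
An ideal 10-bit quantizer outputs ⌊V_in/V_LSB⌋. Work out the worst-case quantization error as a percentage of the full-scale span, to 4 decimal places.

0.0977 %

Truncating → worst-case error = 1 LSB = V_FS/2^10, so 100/1024 = 0.0976562 % of full scale.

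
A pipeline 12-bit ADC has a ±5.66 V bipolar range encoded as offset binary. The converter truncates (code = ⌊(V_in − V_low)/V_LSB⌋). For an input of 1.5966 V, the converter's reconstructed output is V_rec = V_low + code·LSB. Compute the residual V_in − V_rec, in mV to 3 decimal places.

One LSB is 11.32 V / 4096 = 2.764 mV.
Scaled input = 2625.7097 LSBs, so code = 2625.
Code 2625 maps back to (−5.66) + 2625×0.00276367 V = 1.5946387 V.
Difference: 0.00196133 V → 1.961 mV.

1.961 mV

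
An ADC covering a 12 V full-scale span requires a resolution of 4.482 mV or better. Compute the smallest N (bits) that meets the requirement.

Number of steps required ≥ 12 V / 4.482 mV = 2677.38.
Need 2^N ≥ 2677.38; 2^11 = 2048, 2^12 = 4096.
Minimum N = 12.

12 bits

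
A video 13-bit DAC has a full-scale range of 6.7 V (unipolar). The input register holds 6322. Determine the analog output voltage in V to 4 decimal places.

5.1706 V

LSB = 6.7 V / 2^13 = 0.818 mV.
V_out = 0 + 6322 × 0.000817871 V = 5.17058 V.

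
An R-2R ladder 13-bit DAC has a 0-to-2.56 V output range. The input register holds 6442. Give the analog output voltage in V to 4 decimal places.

2.0131 V

LSB = 2.56 V / 2^13 = 312.50 µV.
V_out = 0 + 6442 × 0.0003125 V = 2.01313 V.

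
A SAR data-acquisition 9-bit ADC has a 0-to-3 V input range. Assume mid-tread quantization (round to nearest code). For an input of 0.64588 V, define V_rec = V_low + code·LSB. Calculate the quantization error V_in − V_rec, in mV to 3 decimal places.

1.349 mV

Step size: 3 V ÷ 2^9 = 5.859 mV.
Scaled input = 110.2302 LSBs, so code = 110.
V_rec = 0 + 110·0.00585938 = 0.64453125 V.
Difference: 0.00134875 V → 1.349 mV.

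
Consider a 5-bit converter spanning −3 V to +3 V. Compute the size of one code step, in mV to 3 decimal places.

187.500 mV

Full-scale span = 6 V.
LSB = 6 / 2^5 = 6 / 32 = 0.1875 V = 187.500 mV.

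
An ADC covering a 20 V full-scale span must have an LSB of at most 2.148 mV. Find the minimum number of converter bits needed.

14 bits

Number of steps required ≥ 20 V / 2.148 mV = 9310.99.
Need 2^N ≥ 9310.99; 2^13 = 8192, 2^14 = 16384.
Minimum N = 14.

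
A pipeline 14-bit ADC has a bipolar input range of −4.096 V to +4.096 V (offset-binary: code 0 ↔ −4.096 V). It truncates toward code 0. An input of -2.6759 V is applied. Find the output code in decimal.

With 16384 levels over 8.192 V, one step is 0.500 mV.
(-2.6759 − (−4.096)) / 0.0005 = 2840.200 LSBs.
⌊·⌋(2840.200) = 2840.

code 2840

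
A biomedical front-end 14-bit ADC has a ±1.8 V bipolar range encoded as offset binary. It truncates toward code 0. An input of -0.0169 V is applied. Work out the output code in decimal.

code 8115

Full-scale span = 3.6 V; LSB = 3.6/2^14 = 219.73 µV.
(V_in − V_low)/LSB = (-0.0169 − (−1.8)) / 0.000219727 = 8115.086.
So the output code is 8115.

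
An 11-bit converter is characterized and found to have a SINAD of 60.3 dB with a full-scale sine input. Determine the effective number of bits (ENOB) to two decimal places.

ENOB = (SINAD − 1.76) / 6.02 = (60.3 − 1.76)/6.02 = 9.724.

9.72 bits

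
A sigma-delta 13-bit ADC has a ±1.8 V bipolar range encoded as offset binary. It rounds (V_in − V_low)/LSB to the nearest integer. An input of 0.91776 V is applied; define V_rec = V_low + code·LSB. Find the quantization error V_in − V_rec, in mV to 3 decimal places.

0.182 mV

Step size: 3.6 V ÷ 2^13 = 439.45 µV.
(0.91776 − (−1.8))/0.000439453 = 6184.4139; round gives code 6184.
V_rec = (−1.8) + 6184·0.000439453 = 0.91757813 V.
Difference: 0.000181875 V → 0.182 mV.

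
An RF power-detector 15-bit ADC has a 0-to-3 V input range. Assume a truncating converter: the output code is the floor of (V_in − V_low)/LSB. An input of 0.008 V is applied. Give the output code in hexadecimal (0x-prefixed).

code 0x57 (decimal 87)

LSB = 3 V / 32768 = 91.55 µV.
(0.008 − 0) / 9.15527e-05 = 87.381 LSBs.
Floor → code 87.
In hexadecimal (0x-prefixed): 0x57.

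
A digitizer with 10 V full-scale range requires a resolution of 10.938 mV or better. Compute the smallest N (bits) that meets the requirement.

10 bits

Number of steps required ≥ 10 V / 10.938 mV = 914.24.
Need 2^N ≥ 914.24; 2^9 = 512, 2^10 = 1024.
Minimum N = 10.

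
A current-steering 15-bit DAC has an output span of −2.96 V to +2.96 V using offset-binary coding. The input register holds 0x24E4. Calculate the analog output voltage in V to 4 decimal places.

-1.2538 V

LSB = 5.92 V / 2^15 = 180.66 µV.
Code 0x24E4 = 9444 decimal.
V_out = (−2.96) + 9444 × 0.000180664 V = -1.25381 V.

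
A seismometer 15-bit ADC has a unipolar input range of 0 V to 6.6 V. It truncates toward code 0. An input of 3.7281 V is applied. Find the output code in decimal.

code 18509

LSB = 6.6 V / 32768 = 201.42 µV.
(3.7281 − 0) / 0.000201416 = 18509.452 LSBs.
Floor → code 18509.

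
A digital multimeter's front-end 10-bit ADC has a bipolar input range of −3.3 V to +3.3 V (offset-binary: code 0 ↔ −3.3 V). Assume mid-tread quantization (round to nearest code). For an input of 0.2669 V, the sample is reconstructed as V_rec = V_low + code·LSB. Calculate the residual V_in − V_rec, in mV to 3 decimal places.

Step size: 6.6 V ÷ 2^10 = 6.445 mV.
(V_in − V_low)/LSB = (0.2669 − (−3.3))/0.00644531 = 553.4099 → code 553 (round).
Reconstructed: 0.26425781 V.
Difference: 0.00264219 V → 2.642 mV.

2.642 mV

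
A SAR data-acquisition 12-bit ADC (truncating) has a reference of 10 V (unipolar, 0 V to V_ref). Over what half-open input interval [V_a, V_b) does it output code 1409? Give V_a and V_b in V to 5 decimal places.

LSB = 10/2^12 = 2.441 mV.
V_a = V_low + 1409·LSB = 3.43994 V; V_b = V_low + 1410·LSB = 3.44238 V.

[3.43994 V, 3.44238 V)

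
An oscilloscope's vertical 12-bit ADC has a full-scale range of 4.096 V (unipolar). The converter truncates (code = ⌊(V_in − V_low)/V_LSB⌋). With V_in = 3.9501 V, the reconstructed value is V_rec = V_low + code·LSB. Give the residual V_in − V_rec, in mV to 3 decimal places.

0.100 mV

Step size: 4.096 V ÷ 2^12 = 1.000 mV.
Scaled input = 3950.1000 LSBs, so code = 3950.
Code 3950 maps back to 0 + 3950×0.001 V = 3.95 V.
Error = 3.9501 − 3.95 = 0.0001 V = 0.100 mV.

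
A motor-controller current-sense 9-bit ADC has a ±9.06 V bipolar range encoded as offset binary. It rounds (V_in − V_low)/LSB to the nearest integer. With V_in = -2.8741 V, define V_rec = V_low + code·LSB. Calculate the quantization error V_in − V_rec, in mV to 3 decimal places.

-7.459 mV

One LSB is 18.12 V / 512 = 35.391 mV.
(V_in − V_low)/LSB = (-2.8741 − (−9.06))/0.0353906 = 174.7892 → code 175 (round).
Code 175 maps back to (−9.06) + 175×0.0353906 V = -2.8666406 V.
V_in − V_rec = -0.00745937 V = -7.459 mV.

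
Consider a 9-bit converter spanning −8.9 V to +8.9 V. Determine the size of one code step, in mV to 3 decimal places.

34.766 mV

Full-scale span = 17.8 V.
LSB = 17.8 / 2^9 = 17.8 / 512 = 0.0347656 V = 34.766 mV.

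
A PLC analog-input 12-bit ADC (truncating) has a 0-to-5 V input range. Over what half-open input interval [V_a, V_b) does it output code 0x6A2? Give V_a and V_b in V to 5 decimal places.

[2.07275 V, 2.07397 V)

LSB = 5/2^12 = 1.221 mV.
Code 0x6A2 = 1698 decimal.
V_a = V_low + 1698·LSB = 2.07275 V; V_b = V_low + 1699·LSB = 2.07397 V.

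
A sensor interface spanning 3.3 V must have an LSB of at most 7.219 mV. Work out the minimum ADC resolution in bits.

9 bits

Number of steps required ≥ 3.3 V / 7.219 mV = 457.13.
Need 2^N ≥ 457.13; 2^8 = 256, 2^9 = 512.
Minimum N = 9.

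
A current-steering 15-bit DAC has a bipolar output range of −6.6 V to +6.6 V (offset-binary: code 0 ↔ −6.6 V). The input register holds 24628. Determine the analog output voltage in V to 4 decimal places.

LSB = 13.2 V / 2^15 = 402.83 µV.
V_out = (−6.6) + 24628 × 0.000402832 V = 3.32095 V.

3.3209 V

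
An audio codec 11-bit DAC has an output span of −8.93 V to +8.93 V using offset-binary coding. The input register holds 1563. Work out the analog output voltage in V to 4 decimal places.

4.7005 V

LSB = 17.86 V / 2^11 = 8.721 mV.
V_out = (−8.93) + 1563 × 0.0087207 V = 4.70046 V.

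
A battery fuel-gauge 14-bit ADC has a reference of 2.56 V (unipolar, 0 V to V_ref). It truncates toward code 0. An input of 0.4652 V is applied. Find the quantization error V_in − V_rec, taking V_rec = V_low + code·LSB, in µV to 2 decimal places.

43.75 µV

One LSB is 2.56 V / 16384 = 156.25 µV.
(0.4652 − 0)/0.00015625 = 2977.2800; ⌊·⌋ gives code 2977.
Reconstructed: 0.46515625 V.
Difference: 4.375e-05 V → 43.75 µV.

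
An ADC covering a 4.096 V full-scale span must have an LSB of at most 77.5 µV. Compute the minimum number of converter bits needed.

16 bits

Number of steps required ≥ 4.096 V / 77.5 µV = 52851.61.
Need 2^N ≥ 52851.61; 2^15 = 32768, 2^16 = 65536.
Minimum N = 16.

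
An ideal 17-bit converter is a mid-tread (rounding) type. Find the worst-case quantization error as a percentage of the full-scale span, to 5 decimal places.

0.00038 %

Rounding → worst-case error = ½ LSB = V_FS/2^18, so 100/262144 = 0.00038147 % of full scale.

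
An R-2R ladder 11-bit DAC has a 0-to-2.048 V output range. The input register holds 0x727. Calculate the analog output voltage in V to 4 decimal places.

1.8310 V

LSB = 2.048 V / 2^11 = 1.000 mV.
Code 0x727 = 1831 decimal.
V_out = 0 + 1831 × 0.001 V = 1.831 V.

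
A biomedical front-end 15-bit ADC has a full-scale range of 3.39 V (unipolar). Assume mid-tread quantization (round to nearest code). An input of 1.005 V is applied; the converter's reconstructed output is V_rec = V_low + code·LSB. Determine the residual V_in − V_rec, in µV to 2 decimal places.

One LSB is 3.39 V / 32768 = 103.45 µV.
Scaled input = 9714.4071 LSBs, so code = 9714.
Code 9714 maps back to 0 + 9714×0.000103455 V = 1.0049579 V.
Difference: 4.21143e-05 V → 42.11 µV.

42.11 µV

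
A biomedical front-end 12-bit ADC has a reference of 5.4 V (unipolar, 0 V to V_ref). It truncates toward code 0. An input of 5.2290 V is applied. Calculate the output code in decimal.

code 3966

With 4096 levels over 5.4 V, one step is 1.318 mV.
(V_in − V_low)/LSB = (5.2290 − 0) / 0.00131836 = 3966.293.
So the output code is 3966.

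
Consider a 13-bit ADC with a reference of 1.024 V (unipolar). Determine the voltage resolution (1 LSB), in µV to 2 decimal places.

125.00 µV

Full-scale span = 1.024 V.
LSB = 1.024 / 2^13 = 1.024 / 8192 = 0.000125 V = 125.00 µV.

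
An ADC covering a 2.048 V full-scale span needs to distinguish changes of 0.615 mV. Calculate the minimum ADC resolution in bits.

12 bits

Number of steps required ≥ 2.048 V / 0.615 mV = 3330.08.
Need 2^N ≥ 3330.08; 2^11 = 2048, 2^12 = 4096.
Minimum N = 12.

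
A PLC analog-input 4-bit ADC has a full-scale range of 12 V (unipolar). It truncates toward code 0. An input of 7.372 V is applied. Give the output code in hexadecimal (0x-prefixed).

code 0x9 (decimal 9)

With 16 levels over 12 V, one step is 0.7500 V.
(V_in − V_low)/LSB = (7.372 − 0) / 0.75 = 9.829.
So the output code is 9.
In hexadecimal (0x-prefixed): 0x9.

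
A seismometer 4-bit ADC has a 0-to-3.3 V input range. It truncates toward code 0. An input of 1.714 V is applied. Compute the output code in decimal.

code 8

LSB = 3.3 V / 16 = 206.250 mV.
Input sits at 8.310 steps above V_low.
⌊·⌋(8.310) = 8.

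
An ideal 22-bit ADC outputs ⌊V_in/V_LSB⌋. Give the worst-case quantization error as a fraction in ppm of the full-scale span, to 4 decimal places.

0.2384 ppm

Truncating → worst-case error = 1 LSB = V_FS/2^22, so 1e+06/4194304 = 0.238419 ppm of full scale.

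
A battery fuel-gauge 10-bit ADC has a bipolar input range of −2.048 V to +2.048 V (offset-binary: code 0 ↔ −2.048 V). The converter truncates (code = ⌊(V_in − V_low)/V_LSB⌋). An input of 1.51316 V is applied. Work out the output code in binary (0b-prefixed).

Full-scale span = 4.096 V; LSB = 4.096/2^10 = 4.000 mV.
(1.51316 − (−2.048)) / 0.004 = 890.290 LSBs.
⌊·⌋(890.290) = 890.
In binary (0b-prefixed): 0b1101111010.

code 0b1101111010 (decimal 890)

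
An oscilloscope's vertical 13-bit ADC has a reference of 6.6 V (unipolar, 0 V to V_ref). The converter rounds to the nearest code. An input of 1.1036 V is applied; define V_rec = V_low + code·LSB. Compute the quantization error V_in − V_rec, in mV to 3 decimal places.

-0.160 mV

Step size: 6.6 V ÷ 2^13 = 0.806 mV.
Scaled input = 1369.8017 LSBs, so code = 1370.
Reconstructed: 1.1037598 V.
Error = 1.1036 − 1.1037598 = -0.000159766 V = -0.160 mV.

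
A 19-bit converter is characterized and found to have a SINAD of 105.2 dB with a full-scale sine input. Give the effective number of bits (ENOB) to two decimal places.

17.18 bits

ENOB = (SINAD − 1.76) / 6.02 = (105.2 − 1.76)/6.02 = 17.183.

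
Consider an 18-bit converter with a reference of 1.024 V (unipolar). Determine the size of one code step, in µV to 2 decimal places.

3.91 µV

Full-scale span = 1.024 V.
LSB = 1.024 / 2^18 = 1.024 / 262144 = 3.90625e-06 V = 3.91 µV.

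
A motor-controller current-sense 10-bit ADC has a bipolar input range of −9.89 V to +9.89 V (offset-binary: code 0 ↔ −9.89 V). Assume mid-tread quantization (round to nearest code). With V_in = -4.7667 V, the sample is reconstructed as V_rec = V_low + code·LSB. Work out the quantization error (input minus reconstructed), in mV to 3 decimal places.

LSB = 19.78/2^10 = 19.316 mV.
Scaled input = 265.2305 LSBs, so code = 265.
Code 265 maps back to (−9.89) + 265×0.0193164 V = -4.7711523 V.
V_in − V_rec = 0.00445234 V = 4.452 mV.

4.452 mV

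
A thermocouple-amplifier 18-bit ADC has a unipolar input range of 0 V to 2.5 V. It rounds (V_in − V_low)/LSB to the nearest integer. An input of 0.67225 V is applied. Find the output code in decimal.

With 262144 levels over 2.5 V, one step is 9.54 µV.
(0.67225 − 0) / 9.53674e-06 = 70490.522 LSBs.
round(70490.522) = 70491.

code 70491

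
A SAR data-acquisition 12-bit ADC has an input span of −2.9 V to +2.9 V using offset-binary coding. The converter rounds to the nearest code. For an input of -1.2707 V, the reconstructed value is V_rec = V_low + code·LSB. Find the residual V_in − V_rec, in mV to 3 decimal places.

-0.534 mV

LSB = 5.8/2^12 = 1.416 mV.
Scaled input = 1150.6229 LSBs, so code = 1151.
Reconstructed: -1.270166 V.
Difference: -0.000533984 V → -0.534 mV.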